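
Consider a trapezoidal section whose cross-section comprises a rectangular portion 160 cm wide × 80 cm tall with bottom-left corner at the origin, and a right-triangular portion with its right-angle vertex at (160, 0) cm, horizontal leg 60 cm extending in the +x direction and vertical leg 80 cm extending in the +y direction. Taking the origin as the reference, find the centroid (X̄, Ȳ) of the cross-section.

X̄ = 95.79 cm, Ȳ = 37.89 cm

Part | A | x̄ᵢ | ȳᵢ | A·x̄ᵢ | A·ȳᵢ
rectangular portion | 12800.00 | 80.00 | 40.00 | 1024000.00 | 512000.00
triangular portion | 2400.00 | 180.00 | 26.67 | 432000.00 | 64000.00
Σ | 15200.00 |  |  | 1456000.00 | 576000.00
X̄ = 1456000.00 / 15200.00 = 95.79 cm
Ȳ = 576000.00 / 15200.00 = 37.89 cm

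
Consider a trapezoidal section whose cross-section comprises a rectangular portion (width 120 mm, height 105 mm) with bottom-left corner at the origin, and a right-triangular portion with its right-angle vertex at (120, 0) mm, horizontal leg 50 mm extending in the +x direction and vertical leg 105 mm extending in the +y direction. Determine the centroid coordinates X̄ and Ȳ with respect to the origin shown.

X̄ = 73.22 mm, Ȳ = 49.48 mm

rectangular portion: A = 120 × 105 = 12600.00, centroid at (60.00, 52.50).
triangular portion: A = ½·50·105 = 2625.00, centroid at (136.67, 35.00).
ΣA = 15225.00 mm²
ΣAX̄ = (12600.00)(60.00) + (2625.00)(136.67) = 1114750.00 mm³
ΣAȲ = (12600.00)(52.50) + (2625.00)(35.00) = 753375.00 mm³
X̄ = 1114750.00 / 15225.00 = 73.22 mm
Ȳ = 753375.00 / 15225.00 = 49.48 mm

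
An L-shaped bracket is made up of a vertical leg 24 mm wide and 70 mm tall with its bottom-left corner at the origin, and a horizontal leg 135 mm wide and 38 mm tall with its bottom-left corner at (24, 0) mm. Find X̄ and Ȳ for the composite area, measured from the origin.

vertical leg: A = 24 × 70 = 1680.00, centroid at (12.00, 35.00).
horizontal leg: A = 135 × 38 = 5130.00, centroid at (91.50, 19.00).
ΣA = 6810.00 mm²
ΣAX̄ = (1680.00)(12.00) + (5130.00)(91.50) = 489555.00 mm³
ΣAȲ = (1680.00)(35.00) + (5130.00)(19.00) = 156270.00 mm³
X̄ = 489555.00 / 6810.00 = 71.89 mm
Ȳ = 156270.00 / 6810.00 = 22.95 mm

X̄ = 71.89 mm, Ȳ = 22.95 mm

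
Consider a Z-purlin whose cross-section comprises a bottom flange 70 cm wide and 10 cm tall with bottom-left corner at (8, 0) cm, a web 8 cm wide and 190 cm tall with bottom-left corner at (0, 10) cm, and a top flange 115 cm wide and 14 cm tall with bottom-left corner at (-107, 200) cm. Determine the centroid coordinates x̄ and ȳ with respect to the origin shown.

x̄ = -11.36 cm, ȳ = 129.60 cm

bottom flange: A = 70 × 10 = 700.00, centroid at (43.00, 5.00).
web: A = 8 × 190 = 1520.00, centroid at (4.00, 105.00).
top flange: A = 115 × 14 = 1610.00, centroid at (-49.50, 207.00).
ΣA = 3830.00 cm², ΣAx̄ = -43515.00 cm³, ΣAȳ = 496370.00 cm³.
x̄ = -43515.00/3830.00 = -11.36 cm; ȳ = 496370.00/3830.00 = 129.60 cm.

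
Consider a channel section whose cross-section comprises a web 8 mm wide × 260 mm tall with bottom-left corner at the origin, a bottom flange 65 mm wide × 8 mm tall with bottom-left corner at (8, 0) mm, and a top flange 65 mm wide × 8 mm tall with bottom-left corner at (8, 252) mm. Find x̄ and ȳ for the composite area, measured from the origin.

x̄ = 16.17 mm, ȳ = 130.00 mm

Part | A | x̄ᵢ | ȳᵢ | A·x̄ᵢ | A·ȳᵢ
web | 2080.00 | 4.00 | 130.00 | 8320.00 | 270400.00
bottom flange | 520.00 | 40.50 | 4.00 | 21060.00 | 2080.00
top flange | 520.00 | 40.50 | 256.00 | 21060.00 | 133120.00
Σ | 3120.00 |  |  | 50440.00 | 405600.00
x̄ = 50440.00 / 3120.00 = 16.17 mm
ȳ = 405600.00 / 3120.00 = 130.00 mm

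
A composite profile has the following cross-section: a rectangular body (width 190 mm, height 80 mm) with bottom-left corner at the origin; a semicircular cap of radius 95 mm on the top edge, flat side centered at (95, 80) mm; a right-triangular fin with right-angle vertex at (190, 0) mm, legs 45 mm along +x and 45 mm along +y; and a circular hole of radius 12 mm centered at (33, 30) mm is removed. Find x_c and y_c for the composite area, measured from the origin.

x_c = 99.66 mm, y_c = 77.34 mm

rectangular body: A = 190 × 80 = 15200.00, centroid at (95.00, 40.00).
semicircular top: A = ½π·95² = 14176.44, centroid at (95.00, 120.32).
triangular fin: A = ½·45·45 = 1012.50, centroid at (205.00, 15.00).
hole: A = −π·12² = -452.39, centroid at (33.00, 30.00).
ΣA = 29936.55 mm², ΣAx_c = 2983395.15 mm³, ΣAy_c = 2315314.10 mm³.
x_c = 2983395.15/29936.55 = 99.66 mm; y_c = 2315314.10/29936.55 = 77.34 mm.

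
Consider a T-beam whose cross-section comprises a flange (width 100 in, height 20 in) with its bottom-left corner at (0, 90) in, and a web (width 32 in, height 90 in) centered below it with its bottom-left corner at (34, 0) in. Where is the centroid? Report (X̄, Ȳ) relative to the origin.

Part | A | x̄ᵢ | ȳᵢ | A·x̄ᵢ | A·ȳᵢ
web | 2880.00 | 50.00 | 45.00 | 144000.00 | 129600.00
flange | 2000.00 | 50.00 | 100.00 | 100000.00 | 200000.00
Σ | 4880.00 |  |  | 244000.00 | 329600.00
X̄ = 244000.00 / 4880.00 = 50.00 in
Ȳ = 329600.00 / 4880.00 = 67.54 in

X̄ = 50.00 in, Ȳ = 67.54 in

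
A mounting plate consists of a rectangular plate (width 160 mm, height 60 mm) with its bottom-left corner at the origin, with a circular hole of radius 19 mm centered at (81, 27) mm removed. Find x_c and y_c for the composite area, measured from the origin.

x_c = 79.87 mm, y_c = 30.40 mm

Part | A | x̄ᵢ | ȳᵢ | A·x̄ᵢ | A·ȳᵢ
plate | 9600.00 | 80.00 | 30.00 | 768000.00 | 288000.00
hole | -1134.11 | 81.00 | 27.00 | -91863.31 | -30621.10
Σ | 8465.89 |  |  | 676136.69 | 257378.90
x_c = 676136.69 / 8465.89 = 79.87 mm
y_c = 257378.90 / 8465.89 = 30.40 mm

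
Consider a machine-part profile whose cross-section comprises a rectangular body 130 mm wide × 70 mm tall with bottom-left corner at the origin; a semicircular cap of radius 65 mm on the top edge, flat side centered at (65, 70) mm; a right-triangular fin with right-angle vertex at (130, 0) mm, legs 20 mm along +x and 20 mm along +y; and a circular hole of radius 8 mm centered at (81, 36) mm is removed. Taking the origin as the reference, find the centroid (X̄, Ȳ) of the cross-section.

rectangular body: A = 130 × 70 = 9100.00, centroid at (65.00, 35.00).
semicircular top: A = ½π·65² = 6636.61, centroid at (65.00, 97.59).
triangular fin: A = ½·20·20 = 200.00, centroid at (136.67, 6.67).
hole: A = −π·8² = -201.06, centroid at (81.00, 36.00).
ΣA = 15735.55 mm², ΣAX̄ = 1033927.26 mm³, ΣAȲ = 960241.45 mm³.
X̄ = 1033927.26/15735.55 = 65.71 mm; Ȳ = 960241.45/15735.55 = 61.02 mm.

X̄ = 65.71 mm, Ȳ = 61.02 mm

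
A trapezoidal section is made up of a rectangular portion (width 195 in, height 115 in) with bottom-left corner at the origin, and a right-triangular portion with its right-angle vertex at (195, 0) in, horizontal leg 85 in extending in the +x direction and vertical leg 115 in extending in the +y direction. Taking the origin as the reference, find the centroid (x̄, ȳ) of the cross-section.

x̄ = 120.02 in, ȳ = 54.07 in

rectangular portion: A = 195 × 115 = 22425.00, centroid at (97.50, 57.50).
triangular portion: A = ½·85·115 = 4887.50, centroid at (223.33, 38.33).
ΣA = 27312.50 in², ΣAx̄ = 3277979.17 in³, ΣAȳ = 1476791.67 in³.
x̄ = 3277979.17/27312.50 = 120.02 in; ȳ = 1476791.67/27312.50 = 54.07 in.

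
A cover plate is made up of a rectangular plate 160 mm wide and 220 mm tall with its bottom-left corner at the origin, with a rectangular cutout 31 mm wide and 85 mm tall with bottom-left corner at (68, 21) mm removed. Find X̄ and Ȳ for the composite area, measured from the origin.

Part | A | x̄ᵢ | ȳᵢ | A·x̄ᵢ | A·ȳᵢ
plate | 35200.00 | 80.00 | 110.00 | 2816000.00 | 3872000.00
hole | -2635.00 | 83.50 | 63.50 | -220022.50 | -167322.50
Σ | 32565.00 |  |  | 2595977.50 | 3704677.50
X̄ = 2595977.50 / 32565.00 = 79.72 mm
Ȳ = 3704677.50 / 32565.00 = 113.76 mm

X̄ = 79.72 mm, Ȳ = 113.76 mm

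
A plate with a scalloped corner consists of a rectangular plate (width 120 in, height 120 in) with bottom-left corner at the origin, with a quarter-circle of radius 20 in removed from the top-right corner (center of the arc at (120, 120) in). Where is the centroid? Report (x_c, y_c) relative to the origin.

Part | A | x̄ᵢ | ȳᵢ | A·x̄ᵢ | A·ȳᵢ
plate | 14400.00 | 60.00 | 60.00 | 864000.00 | 864000.00
removed quarter-circle | -314.16 | 111.51 | 111.51 | -35032.45 | -35032.45
Σ | 14085.84 |  |  | 828967.55 | 828967.55
x_c = 828967.55 / 14085.84 = 58.85 in
y_c = 828967.55 / 14085.84 = 58.85 in

x_c = 58.85 in, y_c = 58.85 in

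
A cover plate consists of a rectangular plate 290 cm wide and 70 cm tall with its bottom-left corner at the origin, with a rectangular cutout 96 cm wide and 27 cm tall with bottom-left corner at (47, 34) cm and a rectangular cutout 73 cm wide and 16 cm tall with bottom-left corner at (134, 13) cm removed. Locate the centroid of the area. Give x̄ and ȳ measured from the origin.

x̄ = 151.03 cm, ȳ = 34.03 cm

plate: A = 290 × 70 = 20300.00, centroid at (145.00, 35.00).
hole 1: A = −(96 × 27) = -2592.00, centroid at (95.00, 47.50).
hole 2: A = −(73 × 16) = -1168.00, centroid at (170.50, 21.00).
ΣA = 16540.00 cm²
ΣAx̄ = (20300.00)(145.00) + (-2592.00)(95.00) + (-1168.00)(170.50) = 2498116.00 cm³
ΣAȳ = (20300.00)(35.00) + (-2592.00)(47.50) + (-1168.00)(21.00) = 562852.00 cm³
x̄ = 2498116.00 / 16540.00 = 151.03 cm
ȳ = 562852.00 / 16540.00 = 34.03 cm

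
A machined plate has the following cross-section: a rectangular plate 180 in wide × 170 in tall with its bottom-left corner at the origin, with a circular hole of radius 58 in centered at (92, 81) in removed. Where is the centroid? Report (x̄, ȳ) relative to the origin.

plate: A = 180 × 170 = 30600.00, centroid at (90.00, 85.00).
hole: A = −π·58² = -10568.32, centroid at (92.00, 81.00).
ΣA = 20031.68 in², ΣAx̄ = 1781714.77 in³, ΣAȳ = 1744966.27 in³.
x̄ = 1781714.77/20031.68 = 88.94 in; ȳ = 1744966.27/20031.68 = 87.11 in.

x̄ = 88.94 in, ȳ = 87.11 in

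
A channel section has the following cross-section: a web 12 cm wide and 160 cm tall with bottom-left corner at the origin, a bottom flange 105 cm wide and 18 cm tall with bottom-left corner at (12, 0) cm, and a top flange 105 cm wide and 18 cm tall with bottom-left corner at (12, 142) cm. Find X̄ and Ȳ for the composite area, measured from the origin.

web: A = 12 × 160 = 1920.00, centroid at (6.00, 80.00).
bottom flange: A = 105 × 18 = 1890.00, centroid at (64.50, 9.00).
top flange: A = 105 × 18 = 1890.00, centroid at (64.50, 151.00).
ΣA = 5700.00 cm², ΣAX̄ = 255330.00 cm³, ΣAȲ = 456000.00 cm³.
X̄ = 255330.00/5700.00 = 44.79 cm; Ȳ = 456000.00/5700.00 = 80.00 cm.

X̄ = 44.79 cm, Ȳ = 80.00 cm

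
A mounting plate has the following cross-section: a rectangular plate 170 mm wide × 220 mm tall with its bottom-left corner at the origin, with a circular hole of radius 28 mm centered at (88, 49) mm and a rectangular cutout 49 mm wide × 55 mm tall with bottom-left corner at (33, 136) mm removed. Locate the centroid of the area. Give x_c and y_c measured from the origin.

x_c = 87.07 mm, y_c = 110.19 mm

plate: A = 170 × 220 = 37400.00, centroid at (85.00, 110.00).
hole 1: A = −π·28² = -2463.01, centroid at (88.00, 49.00).
hole 2: A = −(49 × 55) = -2695.00, centroid at (57.50, 163.50).
ΣA = 32241.99 mm², ΣAx_c = 2807292.74 mm³, ΣAy_c = 3552680.08 mm³.
x_c = 2807292.74/32241.99 = 87.07 mm; y_c = 3552680.08/32241.99 = 110.19 mm.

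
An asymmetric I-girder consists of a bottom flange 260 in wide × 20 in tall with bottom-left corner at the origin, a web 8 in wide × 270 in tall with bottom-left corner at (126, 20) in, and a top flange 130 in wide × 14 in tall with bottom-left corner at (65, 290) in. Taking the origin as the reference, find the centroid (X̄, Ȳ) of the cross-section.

bottom flange: A = 260 × 20 = 5200.00, centroid at (130.00, 10.00).
web: A = 8 × 270 = 2160.00, centroid at (130.00, 155.00).
top flange: A = 130 × 14 = 1820.00, centroid at (130.00, 297.00).
ΣA = 9180.00 in², ΣAX̄ = 1193400.00 in³, ΣAȲ = 927340.00 in³.
X̄ = 1193400.00/9180.00 = 130.00 in; Ȳ = 927340.00/9180.00 = 101.02 in.

X̄ = 130.00 in, Ȳ = 101.02 in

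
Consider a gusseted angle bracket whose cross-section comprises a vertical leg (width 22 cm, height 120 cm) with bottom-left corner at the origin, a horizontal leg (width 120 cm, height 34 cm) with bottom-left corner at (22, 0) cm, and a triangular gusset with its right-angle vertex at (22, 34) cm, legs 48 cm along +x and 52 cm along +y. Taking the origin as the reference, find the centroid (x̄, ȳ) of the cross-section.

x̄ = 51.58 cm, ȳ = 36.62 cm

vertical leg: A = 22 × 120 = 2640.00, centroid at (11.00, 60.00).
horizontal leg: A = 120 × 34 = 4080.00, centroid at (82.00, 17.00).
gusset: A = ½·48·52 = 1248.00, centroid at (38.00, 51.33).
ΣA = 7968.00 cm², ΣAx̄ = 411024.00 cm³, ΣAȳ = 291824.00 cm³.
x̄ = 411024.00/7968.00 = 51.58 cm; ȳ = 291824.00/7968.00 = 36.62 cm.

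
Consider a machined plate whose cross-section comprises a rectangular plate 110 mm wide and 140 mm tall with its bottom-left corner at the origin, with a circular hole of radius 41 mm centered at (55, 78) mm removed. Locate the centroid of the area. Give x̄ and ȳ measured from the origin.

x̄ = 55.00 mm, ȳ = 65.82 mm

Part | A | x̄ᵢ | ȳᵢ | A·x̄ᵢ | A·ȳᵢ
plate | 15400.00 | 55.00 | 70.00 | 847000.00 | 1078000.00
hole | -5281.02 | 55.00 | 78.00 | -290455.95 | -411919.35
Σ | 10118.98 |  |  | 556544.05 | 666080.65
x̄ = 556544.05 / 10118.98 = 55.00 mm
ȳ = 666080.65 / 10118.98 = 65.82 mm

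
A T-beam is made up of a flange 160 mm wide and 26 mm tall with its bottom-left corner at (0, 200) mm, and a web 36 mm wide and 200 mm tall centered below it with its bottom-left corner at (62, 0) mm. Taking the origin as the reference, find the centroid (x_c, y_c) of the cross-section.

x_c = 80.00 mm, y_c = 141.38 mm

web: A = 36 × 200 = 7200.00, centroid at (80.00, 100.00).
flange: A = 160 × 26 = 4160.00, centroid at (80.00, 213.00).
ΣA = 11360.00 mm², ΣAx_c = 908800.00 mm³, ΣAy_c = 1606080.00 mm³.
x_c = 908800.00/11360.00 = 80.00 mm; y_c = 1606080.00/11360.00 = 141.38 mm.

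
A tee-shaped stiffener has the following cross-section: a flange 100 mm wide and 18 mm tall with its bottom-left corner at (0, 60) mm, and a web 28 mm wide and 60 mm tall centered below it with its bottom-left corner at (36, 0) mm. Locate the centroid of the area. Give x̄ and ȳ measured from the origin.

x̄ = 50.00 mm, ȳ = 50.17 mm

web: A = 28 × 60 = 1680.00, centroid at (50.00, 30.00).
flange: A = 100 × 18 = 1800.00, centroid at (50.00, 69.00).
ΣA = 3480.00 mm², ΣAx̄ = 174000.00 mm³, ΣAȳ = 174600.00 mm³.
x̄ = 174000.00/3480.00 = 50.00 mm; ȳ = 174600.00/3480.00 = 50.17 mm.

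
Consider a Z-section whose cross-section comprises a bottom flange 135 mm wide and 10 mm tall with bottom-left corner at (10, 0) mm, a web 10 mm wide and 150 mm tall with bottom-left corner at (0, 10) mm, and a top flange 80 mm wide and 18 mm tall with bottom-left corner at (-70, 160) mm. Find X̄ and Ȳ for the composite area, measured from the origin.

X̄ = 16.07 mm, Ȳ = 88.02 mm

bottom flange: A = 135 × 10 = 1350.00, centroid at (77.50, 5.00).
web: A = 10 × 150 = 1500.00, centroid at (5.00, 85.00).
top flange: A = 80 × 18 = 1440.00, centroid at (-30.00, 169.00).
ΣA = 4290.00 mm²
ΣAX̄ = (1350.00)(77.50) + (1500.00)(5.00) + (1440.00)(-30.00) = 68925.00 mm³
ΣAȲ = (1350.00)(5.00) + (1500.00)(85.00) + (1440.00)(169.00) = 377610.00 mm³
X̄ = 68925.00 / 4290.00 = 16.07 mm
Ȳ = 377610.00 / 4290.00 = 88.02 mm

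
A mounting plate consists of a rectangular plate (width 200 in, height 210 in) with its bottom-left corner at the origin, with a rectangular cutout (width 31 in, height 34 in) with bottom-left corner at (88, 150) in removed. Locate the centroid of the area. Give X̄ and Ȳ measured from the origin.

X̄ = 99.91 in, Ȳ = 103.40 in

Part | A | x̄ᵢ | ȳᵢ | A·x̄ᵢ | A·ȳᵢ
plate | 42000.00 | 100.00 | 105.00 | 4200000.00 | 4410000.00
hole | -1054.00 | 103.50 | 167.00 | -109089.00 | -176018.00
Σ | 40946.00 |  |  | 4090911.00 | 4233982.00
X̄ = 4090911.00 / 40946.00 = 99.91 in
Ȳ = 4233982.00 / 40946.00 = 103.40 in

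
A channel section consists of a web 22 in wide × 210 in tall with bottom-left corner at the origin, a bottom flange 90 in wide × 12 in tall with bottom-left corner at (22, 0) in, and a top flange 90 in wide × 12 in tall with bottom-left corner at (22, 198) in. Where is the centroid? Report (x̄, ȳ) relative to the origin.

Part | A | x̄ᵢ | ȳᵢ | A·x̄ᵢ | A·ȳᵢ
web | 4620.00 | 11.00 | 105.00 | 50820.00 | 485100.00
bottom flange | 1080.00 | 67.00 | 6.00 | 72360.00 | 6480.00
top flange | 1080.00 | 67.00 | 204.00 | 72360.00 | 220320.00
Σ | 6780.00 |  |  | 195540.00 | 711900.00
x̄ = 195540.00 / 6780.00 = 28.84 in
ȳ = 711900.00 / 6780.00 = 105.00 in

x̄ = 28.84 in, ȳ = 105.00 in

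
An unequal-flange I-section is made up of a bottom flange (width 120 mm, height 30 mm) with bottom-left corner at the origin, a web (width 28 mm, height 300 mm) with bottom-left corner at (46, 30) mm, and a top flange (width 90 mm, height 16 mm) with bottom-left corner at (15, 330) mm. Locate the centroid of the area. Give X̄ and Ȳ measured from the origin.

bottom flange: A = 120 × 30 = 3600.00, centroid at (60.00, 15.00).
web: A = 28 × 300 = 8400.00, centroid at (60.00, 180.00).
top flange: A = 90 × 16 = 1440.00, centroid at (60.00, 338.00).
ΣA = 13440.00 mm², ΣAX̄ = 806400.00 mm³, ΣAȲ = 2052720.00 mm³.
X̄ = 806400.00/13440.00 = 60.00 mm; Ȳ = 2052720.00/13440.00 = 152.73 mm.

X̄ = 60.00 mm, Ȳ = 152.73 mm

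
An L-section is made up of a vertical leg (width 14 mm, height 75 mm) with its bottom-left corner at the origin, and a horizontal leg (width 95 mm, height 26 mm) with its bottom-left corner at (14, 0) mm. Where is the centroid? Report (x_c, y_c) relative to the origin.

vertical leg: A = 14 × 75 = 1050.00, centroid at (7.00, 37.50).
horizontal leg: A = 95 × 26 = 2470.00, centroid at (61.50, 13.00).
ΣA = 3520.00 mm²
ΣAx_c = (1050.00)(7.00) + (2470.00)(61.50) = 159255.00 mm³
ΣAy_c = (1050.00)(37.50) + (2470.00)(13.00) = 71485.00 mm³
x_c = 159255.00 / 3520.00 = 45.24 mm
y_c = 71485.00 / 3520.00 = 20.31 mm

x_c = 45.24 mm, y_c = 20.31 mm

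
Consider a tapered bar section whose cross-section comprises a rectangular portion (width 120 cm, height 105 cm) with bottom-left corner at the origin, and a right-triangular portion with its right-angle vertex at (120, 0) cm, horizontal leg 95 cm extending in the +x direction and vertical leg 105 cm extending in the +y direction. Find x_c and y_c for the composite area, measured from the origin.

Part | A | x̄ᵢ | ȳᵢ | A·x̄ᵢ | A·ȳᵢ
rectangular portion | 12600.00 | 60.00 | 52.50 | 756000.00 | 661500.00
triangular portion | 4987.50 | 151.67 | 35.00 | 756437.50 | 174562.50
Σ | 17587.50 |  |  | 1512437.50 | 836062.50
x_c = 1512437.50 / 17587.50 = 86.00 cm
y_c = 836062.50 / 17587.50 = 47.54 cm

x_c = 86.00 cm, y_c = 47.54 cm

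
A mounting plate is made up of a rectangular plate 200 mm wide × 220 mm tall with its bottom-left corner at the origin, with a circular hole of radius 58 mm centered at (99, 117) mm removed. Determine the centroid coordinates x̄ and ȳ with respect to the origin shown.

plate: A = 200 × 220 = 44000.00, centroid at (100.00, 110.00).
hole: A = −π·58² = -10568.32, centroid at (99.00, 117.00).
ΣA = 33431.68 mm², ΣAx̄ = 3353736.55 mm³, ΣAȳ = 3603506.83 mm³.
x̄ = 3353736.55/33431.68 = 100.32 mm; ȳ = 3603506.83/33431.68 = 107.79 mm.

x̄ = 100.32 mm, ȳ = 107.79 mm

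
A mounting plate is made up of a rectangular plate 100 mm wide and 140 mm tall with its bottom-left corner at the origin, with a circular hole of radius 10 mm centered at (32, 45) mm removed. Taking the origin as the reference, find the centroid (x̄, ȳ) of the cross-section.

Part | A | x̄ᵢ | ȳᵢ | A·x̄ᵢ | A·ȳᵢ
plate | 14000.00 | 50.00 | 70.00 | 700000.00 | 980000.00
hole | -314.16 | 32.00 | 45.00 | -10053.10 | -14137.17
Σ | 13685.84 |  |  | 689946.90 | 965862.83
x̄ = 689946.90 / 13685.84 = 50.41 mm
ȳ = 965862.83 / 13685.84 = 70.57 mm

x̄ = 50.41 mm, ȳ = 70.57 mm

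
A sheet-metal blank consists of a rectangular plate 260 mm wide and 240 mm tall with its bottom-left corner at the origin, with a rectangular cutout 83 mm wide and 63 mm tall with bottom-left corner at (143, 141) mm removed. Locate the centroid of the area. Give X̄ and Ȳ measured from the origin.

plate: A = 260 × 240 = 62400.00, centroid at (130.00, 120.00).
hole: A = −(83 × 63) = -5229.00, centroid at (184.50, 172.50).
ΣA = 57171.00 mm²
ΣAX̄ = (62400.00)(130.00) + (-5229.00)(184.50) = 7147249.50 mm³
ΣAȲ = (62400.00)(120.00) + (-5229.00)(172.50) = 6585997.50 mm³
X̄ = 7147249.50 / 57171.00 = 125.02 mm
Ȳ = 6585997.50 / 57171.00 = 115.20 mm

X̄ = 125.02 mm, Ȳ = 115.20 mm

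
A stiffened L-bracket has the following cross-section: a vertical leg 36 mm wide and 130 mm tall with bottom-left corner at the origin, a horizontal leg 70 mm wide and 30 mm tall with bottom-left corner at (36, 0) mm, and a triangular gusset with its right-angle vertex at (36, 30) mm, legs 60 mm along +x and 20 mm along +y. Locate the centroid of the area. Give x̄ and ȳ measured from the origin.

vertical leg: A = 36 × 130 = 4680.00, centroid at (18.00, 65.00).
horizontal leg: A = 70 × 30 = 2100.00, centroid at (71.00, 15.00).
gusset: A = ½·60·20 = 600.00, centroid at (56.00, 36.67).
ΣA = 7380.00 mm², ΣAx̄ = 266940.00 mm³, ΣAȳ = 357700.00 mm³.
x̄ = 266940.00/7380.00 = 36.17 mm; ȳ = 357700.00/7380.00 = 48.47 mm.

x̄ = 36.17 mm, ȳ = 48.47 mm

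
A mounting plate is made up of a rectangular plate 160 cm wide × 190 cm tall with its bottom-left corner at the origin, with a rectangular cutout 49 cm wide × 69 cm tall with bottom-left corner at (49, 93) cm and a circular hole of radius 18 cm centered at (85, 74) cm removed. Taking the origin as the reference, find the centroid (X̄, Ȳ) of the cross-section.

plate: A = 160 × 190 = 30400.00, centroid at (80.00, 95.00).
hole 1: A = −(49 × 69) = -3381.00, centroid at (73.50, 127.50).
hole 2: A = −π·18² = -1017.88, centroid at (85.00, 74.00).
ΣA = 26001.12 cm²
ΣAX̄ = (30400.00)(80.00) + (-3381.00)(73.50) + (-1017.88)(85.00) = 2096977.04 cm³
ΣAȲ = (30400.00)(95.00) + (-3381.00)(127.50) + (-1017.88)(74.00) = 2381599.67 cm³
X̄ = 2096977.04 / 26001.12 = 80.65 cm
Ȳ = 2381599.67 / 26001.12 = 91.60 cm

X̄ = 80.65 cm, Ȳ = 91.60 cm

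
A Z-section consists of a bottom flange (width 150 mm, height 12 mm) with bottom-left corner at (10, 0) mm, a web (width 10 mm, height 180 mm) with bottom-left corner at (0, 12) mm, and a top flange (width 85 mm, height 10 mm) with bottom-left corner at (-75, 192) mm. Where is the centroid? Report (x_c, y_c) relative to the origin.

Part | A | x̄ᵢ | ȳᵢ | A·x̄ᵢ | A·ȳᵢ
bottom flange | 1800.00 | 85.00 | 6.00 | 153000.00 | 10800.00
web | 1800.00 | 5.00 | 102.00 | 9000.00 | 183600.00
top flange | 850.00 | -32.50 | 197.00 | -27625.00 | 167450.00
Σ | 4450.00 |  |  | 134375.00 | 361850.00
x_c = 134375.00 / 4450.00 = 30.20 mm
y_c = 361850.00 / 4450.00 = 81.31 mm

x_c = 30.20 mm, y_c = 81.31 mm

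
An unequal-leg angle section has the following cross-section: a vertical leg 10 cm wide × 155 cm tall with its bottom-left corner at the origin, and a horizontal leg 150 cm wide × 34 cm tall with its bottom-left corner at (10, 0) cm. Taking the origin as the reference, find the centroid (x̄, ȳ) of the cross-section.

x̄ = 66.35 cm, ȳ = 31.10 cm

vertical leg: A = 10 × 155 = 1550.00, centroid at (5.00, 77.50).
horizontal leg: A = 150 × 34 = 5100.00, centroid at (85.00, 17.00).
ΣA = 6650.00 cm², ΣAx̄ = 441250.00 cm³, ΣAȳ = 206825.00 cm³.
x̄ = 441250.00/6650.00 = 66.35 cm; ȳ = 206825.00/6650.00 = 31.10 cm.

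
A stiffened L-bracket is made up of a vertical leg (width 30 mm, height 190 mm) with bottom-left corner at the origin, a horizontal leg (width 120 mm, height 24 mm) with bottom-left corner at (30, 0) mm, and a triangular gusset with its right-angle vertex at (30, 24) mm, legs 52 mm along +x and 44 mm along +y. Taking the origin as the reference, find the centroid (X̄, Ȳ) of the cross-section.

X̄ = 41.02 mm, Ȳ = 63.79 mm

vertical leg: A = 30 × 190 = 5700.00, centroid at (15.00, 95.00).
horizontal leg: A = 120 × 24 = 2880.00, centroid at (90.00, 12.00).
gusset: A = ½·52·44 = 1144.00, centroid at (47.33, 38.67).
ΣA = 9724.00 mm², ΣAX̄ = 398849.33 mm³, ΣAȲ = 620294.67 mm³.
X̄ = 398849.33/9724.00 = 41.02 mm; Ȳ = 620294.67/9724.00 = 63.79 mm.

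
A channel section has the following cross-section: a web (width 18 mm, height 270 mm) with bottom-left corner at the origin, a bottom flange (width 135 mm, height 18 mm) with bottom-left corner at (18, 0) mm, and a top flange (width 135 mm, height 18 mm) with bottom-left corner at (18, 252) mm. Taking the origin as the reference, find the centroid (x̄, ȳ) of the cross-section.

x̄ = 47.25 mm, ȳ = 135.00 mm

web: A = 18 × 270 = 4860.00, centroid at (9.00, 135.00).
bottom flange: A = 135 × 18 = 2430.00, centroid at (85.50, 9.00).
top flange: A = 135 × 18 = 2430.00, centroid at (85.50, 261.00).
ΣA = 9720.00 mm²
ΣAx̄ = (4860.00)(9.00) + (2430.00)(85.50) + (2430.00)(85.50) = 459270.00 mm³
ΣAȳ = (4860.00)(135.00) + (2430.00)(9.00) + (2430.00)(261.00) = 1312200.00 mm³
x̄ = 459270.00 / 9720.00 = 47.25 mm
ȳ = 1312200.00 / 9720.00 = 135.00 mm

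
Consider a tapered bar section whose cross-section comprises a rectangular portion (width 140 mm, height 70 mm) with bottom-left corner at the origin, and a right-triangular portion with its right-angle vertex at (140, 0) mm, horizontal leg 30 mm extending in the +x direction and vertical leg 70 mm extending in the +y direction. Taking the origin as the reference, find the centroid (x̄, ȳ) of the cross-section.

x̄ = 77.74 mm, ȳ = 33.87 mm

rectangular portion: A = 140 × 70 = 9800.00, centroid at (70.00, 35.00).
triangular portion: A = ½·30·70 = 1050.00, centroid at (150.00, 23.33).
ΣA = 10850.00 mm², ΣAx̄ = 843500.00 mm³, ΣAȳ = 367500.00 mm³.
x̄ = 843500.00/10850.00 = 77.74 mm; ȳ = 367500.00/10850.00 = 33.87 mm.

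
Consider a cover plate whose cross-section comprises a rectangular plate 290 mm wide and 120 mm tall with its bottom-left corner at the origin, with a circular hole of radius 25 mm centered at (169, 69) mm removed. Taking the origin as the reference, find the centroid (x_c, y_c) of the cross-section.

Part | A | x̄ᵢ | ȳᵢ | A·x̄ᵢ | A·ȳᵢ
plate | 34800.00 | 145.00 | 60.00 | 5046000.00 | 2088000.00
hole | -1963.50 | 169.00 | 69.00 | -331830.72 | -135481.18
Σ | 32836.50 |  |  | 4714169.28 | 1952518.82
x_c = 4714169.28 / 32836.50 = 143.56 mm
y_c = 1952518.82 / 32836.50 = 59.46 mm

x_c = 143.56 mm, y_c = 59.46 mm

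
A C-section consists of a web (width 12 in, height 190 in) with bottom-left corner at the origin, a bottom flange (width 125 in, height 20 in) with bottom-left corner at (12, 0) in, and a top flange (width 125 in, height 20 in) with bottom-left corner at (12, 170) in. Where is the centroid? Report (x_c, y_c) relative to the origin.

web: A = 12 × 190 = 2280.00, centroid at (6.00, 95.00).
bottom flange: A = 125 × 20 = 2500.00, centroid at (74.50, 10.00).
top flange: A = 125 × 20 = 2500.00, centroid at (74.50, 180.00).
ΣA = 7280.00 in²
ΣAx_c = (2280.00)(6.00) + (2500.00)(74.50) + (2500.00)(74.50) = 386180.00 in³
ΣAy_c = (2280.00)(95.00) + (2500.00)(10.00) + (2500.00)(180.00) = 691600.00 in³
x_c = 386180.00 / 7280.00 = 53.05 in
y_c = 691600.00 / 7280.00 = 95.00 in

x_c = 53.05 in, y_c = 95.00 in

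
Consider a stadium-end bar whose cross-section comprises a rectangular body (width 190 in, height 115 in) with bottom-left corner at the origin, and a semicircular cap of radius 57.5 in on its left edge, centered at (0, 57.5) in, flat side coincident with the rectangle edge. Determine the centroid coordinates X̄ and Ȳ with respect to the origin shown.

rectangular body: A = 190 × 115 = 21850.00, centroid at (95.00, 57.50).
semicircular end: A = ½π·57.5² = 5193.45, centroid at (-24.40, 57.50).
ΣA = 27043.45 in²
ΣAX̄ = (21850.00)(95.00) + (5193.45)(-24.40) = 1949010.42 in³
ΣAȲ = (21850.00)(57.50) + (5193.45)(57.50) = 1554998.11 in³
X̄ = 1949010.42 / 27043.45 = 72.07 in
Ȳ = 1554998.11 / 27043.45 = 57.50 in

X̄ = 72.07 in, Ȳ = 57.50 in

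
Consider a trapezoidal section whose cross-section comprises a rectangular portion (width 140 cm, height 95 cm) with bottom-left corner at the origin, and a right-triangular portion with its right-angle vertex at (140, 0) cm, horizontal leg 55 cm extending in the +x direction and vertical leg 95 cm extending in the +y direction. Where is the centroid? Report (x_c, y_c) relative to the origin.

x_c = 84.50 cm, y_c = 44.90 cm

Part | A | x̄ᵢ | ȳᵢ | A·x̄ᵢ | A·ȳᵢ
rectangular portion | 13300.00 | 70.00 | 47.50 | 931000.00 | 631750.00
triangular portion | 2612.50 | 158.33 | 31.67 | 413645.83 | 82729.17
Σ | 15912.50 |  |  | 1344645.83 | 714479.17
x_c = 1344645.83 / 15912.50 = 84.50 cm
y_c = 714479.17 / 15912.50 = 44.90 cm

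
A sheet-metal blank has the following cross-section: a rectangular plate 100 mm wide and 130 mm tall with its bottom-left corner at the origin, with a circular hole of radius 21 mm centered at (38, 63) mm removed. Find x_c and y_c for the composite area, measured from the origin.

x_c = 51.43 mm, y_c = 65.24 mm

Part | A | x̄ᵢ | ȳᵢ | A·x̄ᵢ | A·ȳᵢ
plate | 13000.00 | 50.00 | 65.00 | 650000.00 | 845000.00
hole | -1385.44 | 38.00 | 63.00 | -52646.81 | -87282.87
Σ | 11614.56 |  |  | 597353.19 | 757717.13
x_c = 597353.19 / 11614.56 = 51.43 mm
y_c = 757717.13 / 11614.56 = 65.24 mm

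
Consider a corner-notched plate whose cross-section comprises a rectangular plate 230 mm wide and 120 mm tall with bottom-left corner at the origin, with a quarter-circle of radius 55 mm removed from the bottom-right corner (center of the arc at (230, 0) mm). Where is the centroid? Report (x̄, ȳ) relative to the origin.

plate: A = 230 × 120 = 27600.00, centroid at (115.00, 60.00).
removed quarter-circle: A = −¼π·55² = -2375.83, centroid at (206.66, 23.34).
ΣA = 25224.17 mm², ΣAx̄ = 2683017.56 mm³, ΣAȳ = 1600541.67 mm³.
x̄ = 2683017.56/25224.17 = 106.37 mm; ȳ = 1600541.67/25224.17 = 63.45 mm.

x̄ = 106.37 mm, ȳ = 63.45 mm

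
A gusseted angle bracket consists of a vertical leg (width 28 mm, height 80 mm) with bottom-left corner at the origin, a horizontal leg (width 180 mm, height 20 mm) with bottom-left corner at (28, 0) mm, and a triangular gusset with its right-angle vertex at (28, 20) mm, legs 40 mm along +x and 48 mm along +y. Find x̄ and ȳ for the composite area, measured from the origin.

x̄ = 72.92 mm, ȳ = 23.55 mm

vertical leg: A = 28 × 80 = 2240.00, centroid at (14.00, 40.00).
horizontal leg: A = 180 × 20 = 3600.00, centroid at (118.00, 10.00).
gusset: A = ½·40·48 = 960.00, centroid at (41.33, 36.00).
ΣA = 6800.00 mm²
ΣAx̄ = (2240.00)(14.00) + (3600.00)(118.00) + (960.00)(41.33) = 495840.00 mm³
ΣAȳ = (2240.00)(40.00) + (3600.00)(10.00) + (960.00)(36.00) = 160160.00 mm³
x̄ = 495840.00 / 6800.00 = 72.92 mm
ȳ = 160160.00 / 6800.00 = 23.55 mm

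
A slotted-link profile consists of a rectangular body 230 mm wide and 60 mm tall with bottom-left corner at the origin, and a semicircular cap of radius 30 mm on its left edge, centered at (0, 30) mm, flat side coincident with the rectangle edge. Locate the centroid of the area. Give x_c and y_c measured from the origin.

x_c = 103.13 mm, y_c = 30.00 mm

rectangular body: A = 230 × 60 = 13800.00, centroid at (115.00, 30.00).
semicircular end: A = ½π·30² = 1413.72, centroid at (-12.73, 30.00).
ΣA = 15213.72 mm², ΣAx_c = 1569000.00 mm³, ΣAy_c = 456411.50 mm³.
x_c = 1569000.00/15213.72 = 103.13 mm; y_c = 456411.50/15213.72 = 30.00 mm.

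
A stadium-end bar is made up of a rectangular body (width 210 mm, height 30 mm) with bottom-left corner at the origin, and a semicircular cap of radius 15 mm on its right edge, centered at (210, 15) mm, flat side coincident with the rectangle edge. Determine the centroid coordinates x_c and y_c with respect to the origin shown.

x_c = 110.92 mm, y_c = 15.00 mm

rectangular body: A = 210 × 30 = 6300.00, centroid at (105.00, 15.00).
semicircular end: A = ½π·15² = 353.43, centroid at (216.37, 15.00).
ΣA = 6653.43 mm², ΣAx_c = 737970.13 mm³, ΣAy_c = 99801.44 mm³.
x_c = 737970.13/6653.43 = 110.92 mm; y_c = 99801.44/6653.43 = 15.00 mm.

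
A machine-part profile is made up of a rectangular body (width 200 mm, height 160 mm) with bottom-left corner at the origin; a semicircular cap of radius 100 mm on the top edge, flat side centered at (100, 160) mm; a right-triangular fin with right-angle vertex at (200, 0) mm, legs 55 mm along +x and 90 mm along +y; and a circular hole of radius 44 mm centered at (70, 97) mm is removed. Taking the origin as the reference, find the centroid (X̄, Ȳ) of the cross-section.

X̄ = 110.78 mm, Ȳ = 118.46 mm

rectangular body: A = 200 × 160 = 32000.00, centroid at (100.00, 80.00).
semicircular top: A = ½π·100² = 15707.96, centroid at (100.00, 202.44).
triangular fin: A = ½·55·90 = 2475.00, centroid at (218.33, 30.00).
hole: A = −π·44² = -6082.12, centroid at (70.00, 97.00).
ΣA = 44100.84 mm²
ΣAX̄ = (32000.00)(100.00) + (15707.96)(100.00) + (2475.00)(218.33) + (-6082.12)(70.00) = 4885422.69 mm³
ΣAȲ = (32000.00)(80.00) + (15707.96)(202.44) + (2475.00)(30.00) + (-6082.12)(97.00) = 5224224.82 mm³
X̄ = 4885422.69 / 44100.84 = 110.78 mm
Ȳ = 5224224.82 / 44100.84 = 118.46 mm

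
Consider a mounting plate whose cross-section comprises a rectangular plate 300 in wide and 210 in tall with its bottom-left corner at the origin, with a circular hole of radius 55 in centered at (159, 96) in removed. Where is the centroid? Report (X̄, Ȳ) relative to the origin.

X̄ = 148.40 in, Ȳ = 106.60 in

Part | A | x̄ᵢ | ȳᵢ | A·x̄ᵢ | A·ȳᵢ
plate | 63000.00 | 150.00 | 105.00 | 9450000.00 | 6615000.00
hole | -9503.32 | 159.00 | 96.00 | -1511027.53 | -912318.51
Σ | 53496.68 |  |  | 7938972.47 | 5702681.49
X̄ = 7938972.47 / 53496.68 = 148.40 in
Ȳ = 5702681.49 / 53496.68 = 106.60 in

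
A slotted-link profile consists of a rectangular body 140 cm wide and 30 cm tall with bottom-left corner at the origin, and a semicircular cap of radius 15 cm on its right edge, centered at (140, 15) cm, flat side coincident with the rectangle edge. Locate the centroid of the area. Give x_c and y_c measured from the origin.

x_c = 75.93 cm, y_c = 15.00 cm

rectangular body: A = 140 × 30 = 4200.00, centroid at (70.00, 15.00).
semicircular end: A = ½π·15² = 353.43, centroid at (146.37, 15.00).
ΣA = 4553.43 cm², ΣAx_c = 345730.08 cm³, ΣAy_c = 68301.44 cm³.
x_c = 345730.08/4553.43 = 75.93 cm; y_c = 68301.44/4553.43 = 15.00 cm.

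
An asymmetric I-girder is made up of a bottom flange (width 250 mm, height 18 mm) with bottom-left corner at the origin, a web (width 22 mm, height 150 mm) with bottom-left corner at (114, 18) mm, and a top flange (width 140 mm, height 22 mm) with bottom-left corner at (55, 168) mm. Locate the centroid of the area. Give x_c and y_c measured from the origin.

x_c = 125.00 mm, y_c = 82.60 mm

bottom flange: A = 250 × 18 = 4500.00, centroid at (125.00, 9.00).
web: A = 22 × 150 = 3300.00, centroid at (125.00, 93.00).
top flange: A = 140 × 22 = 3080.00, centroid at (125.00, 179.00).
ΣA = 10880.00 mm², ΣAx_c = 1360000.00 mm³, ΣAy_c = 898720.00 mm³.
x_c = 1360000.00/10880.00 = 125.00 mm; y_c = 898720.00/10880.00 = 82.60 mm.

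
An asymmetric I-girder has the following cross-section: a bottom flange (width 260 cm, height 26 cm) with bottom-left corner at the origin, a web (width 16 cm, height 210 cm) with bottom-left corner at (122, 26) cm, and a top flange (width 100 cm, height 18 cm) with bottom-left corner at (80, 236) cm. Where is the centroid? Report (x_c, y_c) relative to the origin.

x_c = 130.00 cm, y_c = 81.30 cm

bottom flange: A = 260 × 26 = 6760.00, centroid at (130.00, 13.00).
web: A = 16 × 210 = 3360.00, centroid at (130.00, 131.00).
top flange: A = 100 × 18 = 1800.00, centroid at (130.00, 245.00).
ΣA = 11920.00 cm²
ΣAx_c = (6760.00)(130.00) + (3360.00)(130.00) + (1800.00)(130.00) = 1549600.00 cm³
ΣAy_c = (6760.00)(13.00) + (3360.00)(131.00) + (1800.00)(245.00) = 969040.00 cm³
x_c = 1549600.00 / 11920.00 = 130.00 cm
y_c = 969040.00 / 11920.00 = 81.30 cm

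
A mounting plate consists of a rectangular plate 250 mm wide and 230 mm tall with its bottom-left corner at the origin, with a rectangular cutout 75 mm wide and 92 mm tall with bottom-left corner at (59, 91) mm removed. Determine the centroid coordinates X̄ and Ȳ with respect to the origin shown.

plate: A = 250 × 230 = 57500.00, centroid at (125.00, 115.00).
hole: A = −(75 × 92) = -6900.00, centroid at (96.50, 137.00).
ΣA = 50600.00 mm², ΣAX̄ = 6521650.00 mm³, ΣAȲ = 5667200.00 mm³.
X̄ = 6521650.00/50600.00 = 128.89 mm; Ȳ = 5667200.00/50600.00 = 112.00 mm.

X̄ = 128.89 mm, Ȳ = 112.00 mm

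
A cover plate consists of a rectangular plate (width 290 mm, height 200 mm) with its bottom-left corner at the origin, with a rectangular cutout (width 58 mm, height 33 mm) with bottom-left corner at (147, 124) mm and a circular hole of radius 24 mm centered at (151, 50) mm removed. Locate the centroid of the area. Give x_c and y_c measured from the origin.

x_c = 143.71 mm, y_c = 100.24 mm

Part | A | x̄ᵢ | ȳᵢ | A·x̄ᵢ | A·ȳᵢ
plate | 58000.00 | 145.00 | 100.00 | 8410000.00 | 5800000.00
hole 1 | -1914.00 | 176.00 | 140.50 | -336864.00 | -268917.00
hole 2 | -1809.56 | 151.00 | 50.00 | -273243.16 | -90477.87
Σ | 54276.44 |  |  | 7799892.84 | 5440605.13
x_c = 7799892.84 / 54276.44 = 143.71 mm
y_c = 5440605.13 / 54276.44 = 100.24 mm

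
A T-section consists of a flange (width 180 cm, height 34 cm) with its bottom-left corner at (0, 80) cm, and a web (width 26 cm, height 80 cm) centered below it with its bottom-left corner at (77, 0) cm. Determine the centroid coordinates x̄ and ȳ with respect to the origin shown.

x̄ = 90.00 cm, ȳ = 82.54 cm

web: A = 26 × 80 = 2080.00, centroid at (90.00, 40.00).
flange: A = 180 × 34 = 6120.00, centroid at (90.00, 97.00).
ΣA = 8200.00 cm², ΣAx̄ = 738000.00 cm³, ΣAȳ = 676840.00 cm³.
x̄ = 738000.00/8200.00 = 90.00 cm; ȳ = 676840.00/8200.00 = 82.54 cm.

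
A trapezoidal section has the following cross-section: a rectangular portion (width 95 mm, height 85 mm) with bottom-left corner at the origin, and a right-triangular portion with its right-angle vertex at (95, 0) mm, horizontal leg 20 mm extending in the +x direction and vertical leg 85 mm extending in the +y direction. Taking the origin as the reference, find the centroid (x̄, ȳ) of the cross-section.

rectangular portion: A = 95 × 85 = 8075.00, centroid at (47.50, 42.50).
triangular portion: A = ½·20·85 = 850.00, centroid at (101.67, 28.33).
ΣA = 8925.00 mm²
ΣAx̄ = (8075.00)(47.50) + (850.00)(101.67) = 469979.17 mm³
ΣAȳ = (8075.00)(42.50) + (850.00)(28.33) = 367270.83 mm³
x̄ = 469979.17 / 8925.00 = 52.66 mm
ȳ = 367270.83 / 8925.00 = 41.15 mm

x̄ = 52.66 mm, ȳ = 41.15 mm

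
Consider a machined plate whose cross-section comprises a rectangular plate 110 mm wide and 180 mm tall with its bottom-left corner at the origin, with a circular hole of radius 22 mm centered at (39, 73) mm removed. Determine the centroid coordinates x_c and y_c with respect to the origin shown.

x_c = 56.33 mm, y_c = 91.41 mm

plate: A = 110 × 180 = 19800.00, centroid at (55.00, 90.00).
hole: A = −π·22² = -1520.53, centroid at (39.00, 73.00).
ΣA = 18279.47 mm², ΣAx_c = 1029699.30 mm³, ΣAy_c = 1671001.25 mm³.
x_c = 1029699.30/18279.47 = 56.33 mm; y_c = 1671001.25/18279.47 = 91.41 mm.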